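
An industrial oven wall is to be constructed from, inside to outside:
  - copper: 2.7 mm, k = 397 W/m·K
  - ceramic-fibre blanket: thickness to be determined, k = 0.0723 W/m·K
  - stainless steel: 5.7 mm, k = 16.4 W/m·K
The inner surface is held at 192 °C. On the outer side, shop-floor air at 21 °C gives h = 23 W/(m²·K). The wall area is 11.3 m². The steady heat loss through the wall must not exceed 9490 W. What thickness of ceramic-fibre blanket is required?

L ≈ 11.6 mm

Treating each layer as a thermal resistance in series:
R_copper = L/(kA) = 0.0027/(397×11.3) = 6.019×10^-7 K/W
R_stainless steel = L/(kA) = 0.0057/(16.4×11.3) = 3.076×10^-5 K/W
R_outer film = 1/(h_o·A) = 1/(23×11.3) = 0.003848 K/W
Sum of the known resistances R_other = 0.003879 K/W
Required total resistance R_tot = ΔT/Q_allow = 171/9490 = 0.01802 K/W
R_ceramic-fibre blanket = R_tot − R_other = 0.01414 K/W
L = R·k·A = 0.01414×0.0723×11.3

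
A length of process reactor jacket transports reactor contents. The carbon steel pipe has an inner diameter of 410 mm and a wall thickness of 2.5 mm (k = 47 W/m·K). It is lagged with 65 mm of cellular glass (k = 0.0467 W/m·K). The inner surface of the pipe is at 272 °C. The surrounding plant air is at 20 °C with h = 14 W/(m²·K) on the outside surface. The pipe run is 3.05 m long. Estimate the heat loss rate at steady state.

Q ≈ 792 W

Per-layer cylindrical resistances, series-summed:
R_carbon steel pipe wall = ln(207.5/205)/(2π×47×3.05) = 1.346×10^-5 K/W
R_cellular glass = ln(272.5/207.5)/(2π×0.0467×3.05) = 0.3045 K/W
R_outer film = 1/(h_o·2πr_oL) = 1/(14×2π×0.2725×3.05) = 0.01368 K/W
R_total = 0.3182 K/W
Q = ΔT/R_total = 252/0.3182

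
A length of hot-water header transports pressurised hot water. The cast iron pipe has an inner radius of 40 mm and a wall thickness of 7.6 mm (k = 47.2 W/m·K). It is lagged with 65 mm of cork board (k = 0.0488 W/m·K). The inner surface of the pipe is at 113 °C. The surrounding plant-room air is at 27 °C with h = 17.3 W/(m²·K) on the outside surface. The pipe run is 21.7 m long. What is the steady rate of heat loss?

Q ≈ 646 W

Per-layer cylindrical resistances, series-summed:
R_cast iron pipe wall = ln(47.6/40)/(2π×47.2×21.7) = 2.703×10^-5 K/W
R_cork board = ln(112.6/47.6)/(2π×0.0488×21.7) = 0.1294 K/W
R_outer film = 1/(h_o·2πr_oL) = 1/(17.3×2π×0.1126×21.7) = 0.003765 K/W
R_total = 0.1332 K/W
Q = ΔT/R_total = 86/0.1332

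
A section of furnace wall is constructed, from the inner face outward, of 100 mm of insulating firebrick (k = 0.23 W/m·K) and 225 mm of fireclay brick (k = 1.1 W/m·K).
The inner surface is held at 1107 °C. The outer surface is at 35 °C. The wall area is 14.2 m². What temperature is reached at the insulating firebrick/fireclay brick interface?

Treating each layer as a thermal resistance in series:
R_insulating firebrick = L/(kA) = 0.1/(0.23×14.2) = 0.03062 K/W
R_fireclay brick = L/(kA) = 0.225/(1.1×14.2) = 0.0144 K/W
R_total = 0.04502 K/W;  Q = ΔT/R_total = 1072/0.04502 = 23810 W
T_interface = T_inner − Q·ΣR(inner→interface) = 1107 − 23800×0.03062

T ≈ 378 °C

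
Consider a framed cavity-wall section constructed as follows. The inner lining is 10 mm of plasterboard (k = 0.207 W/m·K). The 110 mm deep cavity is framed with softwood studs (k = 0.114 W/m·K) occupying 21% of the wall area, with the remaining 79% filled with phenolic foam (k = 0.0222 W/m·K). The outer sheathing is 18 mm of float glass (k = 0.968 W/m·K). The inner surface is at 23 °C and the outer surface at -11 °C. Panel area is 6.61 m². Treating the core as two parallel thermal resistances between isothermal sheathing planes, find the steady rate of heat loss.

Q ≈ 82.7 W

Sheathing layers in series; stud and cavity paths in parallel between them.
R_inner = 0.01/(0.207×6.61) = 0.007308 K/W
R_stud  = 0.11/(0.114×0.21×6.61) = 0.6951 K/W
R_cav   = 0.11/(0.0222×0.79×6.61) = 0.9489 K/W
1/R_core = 1/R_stud + 1/R_cav → R_core = 0.4012 K/W
R_outer = 0.018/(0.968×6.61) = 0.002813 K/W
R_total = 0.4113 K/W
Q = ΔT/R_total = 34/0.4113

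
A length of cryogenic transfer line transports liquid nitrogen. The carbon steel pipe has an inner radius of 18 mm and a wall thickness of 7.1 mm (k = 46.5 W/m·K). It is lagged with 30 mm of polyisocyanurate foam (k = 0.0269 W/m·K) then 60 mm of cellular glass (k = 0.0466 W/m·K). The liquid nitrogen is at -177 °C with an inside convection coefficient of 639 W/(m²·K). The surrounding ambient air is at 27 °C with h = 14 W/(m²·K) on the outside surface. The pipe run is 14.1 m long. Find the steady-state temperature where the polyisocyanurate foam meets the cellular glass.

Cylindrical conduction, so R = ln(r₂/r₁)/(2πkL) per layer, in series:
R_inner film = 1/(h_i·2πr₁L) = 1/(639×2π×0.018×14.1) = 9.814×10^-4 K/W
R_carbon steel pipe wall = ln(25.1/18)/(2π×46.5×14.1) = 8.071×10^-5 K/W
R_polyisocyanurate foam = ln(55.1/25.1)/(2π×0.0269×14.1) = 0.3299 K/W
R_cellular glass = ln(115.1/55.1)/(2π×0.0466×14.1) = 0.1784 K/W
R_outer film = 1/(h_o·2πr_oL) = 1/(14×2π×0.1151×14.1) = 0.007005 K/W
R_total = 0.5164 K/W
Q = ΔT/R_total = 204/0.5164
Q = 395 W
T_interface = T_inner + Q·ΣR(inner→interface) = -177 + 395×0.331

T ≈ -46.3 °C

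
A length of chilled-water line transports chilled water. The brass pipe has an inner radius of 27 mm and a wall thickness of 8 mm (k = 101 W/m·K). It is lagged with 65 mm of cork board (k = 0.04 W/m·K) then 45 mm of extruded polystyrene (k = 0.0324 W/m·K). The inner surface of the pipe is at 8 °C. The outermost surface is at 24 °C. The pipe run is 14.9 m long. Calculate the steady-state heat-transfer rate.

Radial resistances (cylindrical: R_cond = ln(r_o/r_i)/(2πkL), R_conv = 1/(h·2πrL)):
R_brass pipe wall = ln(35/27)/(2π×101×14.9) = 2.745×10^-5 K/W
R_cork board = ln(100/35)/(2π×0.04×14.9) = 0.2803 K/W
R_extruded polystyrene = ln(145/100)/(2π×0.0324×14.9) = 0.1225 K/W
R_total = 0.4029 K/W
Q = ΔT/R_total = 16/0.4029

Q ≈ 39.7 W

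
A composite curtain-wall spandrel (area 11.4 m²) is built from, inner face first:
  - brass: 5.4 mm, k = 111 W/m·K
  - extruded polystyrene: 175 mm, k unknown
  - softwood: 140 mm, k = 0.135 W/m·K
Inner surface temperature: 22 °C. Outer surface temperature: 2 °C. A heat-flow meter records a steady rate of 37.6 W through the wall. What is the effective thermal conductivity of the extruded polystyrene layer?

Treating each layer as a thermal resistance in series:
R_brass = L/(kA) = 0.0054/(111×11.4) = 4.267×10^-6 K/W
R_softwood = L/(kA) = 0.14/(0.135×11.4) = 0.09097 K/W
Sum of known resistances R_other = 0.09097 K/W
Total R = ΔT/Q = 20/37.6 = 0.5319 K/W
R_extruded polystyrene = R_total − R_other = 0.4409 K/W
k = L/(R·A) = 0.175/(0.4409×11.4)

k ≈ 0.0348 W/(m·K)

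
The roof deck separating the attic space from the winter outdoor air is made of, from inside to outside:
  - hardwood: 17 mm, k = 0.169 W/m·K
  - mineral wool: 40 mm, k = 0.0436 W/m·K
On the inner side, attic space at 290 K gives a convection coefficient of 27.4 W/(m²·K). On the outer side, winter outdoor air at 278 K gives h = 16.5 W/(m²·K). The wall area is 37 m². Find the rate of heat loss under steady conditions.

Q ≈ 398 W

Series thermal resistances:
R_inner film = 1/(h_i·A) = 1/(27.4×37) = 9.864×10^-4 K/W
R_hardwood = L/(kA) = 0.017/(0.169×37) = 0.002719 K/W
R_mineral wool = L/(kA) = 0.04/(0.0436×37) = 0.0248 K/W
R_outer film = 1/(h_o·A) = 1/(16.5×37) = 0.001638 K/W
R_total = 0.03014 K/W
Q = ΔT / R_total = 12 / 0.03014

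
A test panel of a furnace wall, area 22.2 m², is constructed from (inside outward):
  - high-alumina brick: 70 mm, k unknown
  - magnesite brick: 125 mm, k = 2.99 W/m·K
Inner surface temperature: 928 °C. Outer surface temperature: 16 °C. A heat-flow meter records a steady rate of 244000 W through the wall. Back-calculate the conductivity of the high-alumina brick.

k ≈ 1.7 W/(m·K)

Thermal resistances in series:
R_magnesite brick = L/(kA) = 0.125/(2.99×22.2) = 0.001883 K/W
Sum of known resistances R_other = 0.001883 K/W
Total R = ΔT/Q = 912/244000 = 0.003738 K/W
R_high-alumina brick = R_total − R_other = 0.001855 K/W
k = L/(R·A) = 0.07/(0.001855×22.2)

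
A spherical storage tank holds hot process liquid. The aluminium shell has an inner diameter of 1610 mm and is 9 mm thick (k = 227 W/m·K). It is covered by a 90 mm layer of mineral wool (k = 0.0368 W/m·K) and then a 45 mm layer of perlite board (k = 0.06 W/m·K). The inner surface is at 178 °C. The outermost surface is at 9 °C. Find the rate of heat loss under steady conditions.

Q ≈ 506 W

Radial (spherical) resistances in series:
R_aluminium shell = (1/0.805 − 1/0.814)/(4π×227) = 4.815×10^-6 K/W
R_mineral wool = (1/0.814 − 1/0.904)/(4π×0.0368) = 0.2645 K/W
R_perlite board = (1/0.904 − 1/0.949)/(4π×0.06) = 0.06957 K/W
R_total = 0.3341 K/W
Q = ΔT/R_total = 169/0.3341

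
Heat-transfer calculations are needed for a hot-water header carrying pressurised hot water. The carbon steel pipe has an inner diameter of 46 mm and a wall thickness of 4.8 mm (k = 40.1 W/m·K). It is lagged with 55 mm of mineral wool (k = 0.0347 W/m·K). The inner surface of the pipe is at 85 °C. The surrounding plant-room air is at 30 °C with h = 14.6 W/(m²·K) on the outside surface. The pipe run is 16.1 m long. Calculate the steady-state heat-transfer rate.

Q ≈ 172 W

For a radial system each layer contributes R = ln(r_out/r_in)/(2πkL); films add R = 1/(hA).
R_carbon steel pipe wall = ln(27.8/23)/(2π×40.1×16.1) = 4.673×10^-5 K/W
R_mineral wool = ln(82.8/27.8)/(2π×0.0347×16.1) = 0.3109 K/W
R_outer film = 1/(h_o·2πr_oL) = 1/(14.6×2π×0.0828×16.1) = 0.008177 K/W
R_total = 0.3191 K/W
Q = ΔT/R_total = 55/0.3191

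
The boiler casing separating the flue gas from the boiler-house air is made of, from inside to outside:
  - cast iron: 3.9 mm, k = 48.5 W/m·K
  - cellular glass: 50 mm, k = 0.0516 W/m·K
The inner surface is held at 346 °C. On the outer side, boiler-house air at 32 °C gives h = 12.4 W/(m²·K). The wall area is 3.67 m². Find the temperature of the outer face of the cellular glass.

Series thermal resistances:
R_cast iron = L/(kA) = 0.0039/(48.5×3.67) = 2.191×10^-5 K/W
R_cellular glass = L/(kA) = 0.05/(0.0516×3.67) = 0.264 K/W
R_outer film = 1/(h_o·A) = 1/(12.4×3.67) = 0.02197 K/W
R_total = 0.286 K/W;  Q = ΔT/R_total = 314/0.286 = 1098 W
T_interface = T_inner − Q·ΣR(inner→interface) = 346 − 1100×0.2641

T ≈ 56.1 °C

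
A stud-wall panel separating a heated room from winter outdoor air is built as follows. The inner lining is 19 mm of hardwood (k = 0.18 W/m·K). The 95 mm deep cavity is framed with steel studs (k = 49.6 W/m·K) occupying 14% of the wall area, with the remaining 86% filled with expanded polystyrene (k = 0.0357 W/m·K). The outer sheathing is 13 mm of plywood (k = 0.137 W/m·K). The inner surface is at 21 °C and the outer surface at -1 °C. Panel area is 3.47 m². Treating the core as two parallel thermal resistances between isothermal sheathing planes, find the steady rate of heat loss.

Sheathing layers in series; stud and cavity paths in parallel between them.
R_inner = 0.019/(0.18×3.47) = 0.03042 K/W
R_stud  = 0.095/(49.6×0.14×3.47) = 0.003943 K/W
R_cav   = 0.095/(0.0357×0.86×3.47) = 0.8917 K/W
1/R_core = 1/R_stud + 1/R_cav → R_core = 0.003925 K/W
R_outer = 0.013/(0.137×3.47) = 0.02735 K/W
R_total = 0.06169 K/W
Q = ΔT/R_total = 22/0.06169

Q ≈ 357 W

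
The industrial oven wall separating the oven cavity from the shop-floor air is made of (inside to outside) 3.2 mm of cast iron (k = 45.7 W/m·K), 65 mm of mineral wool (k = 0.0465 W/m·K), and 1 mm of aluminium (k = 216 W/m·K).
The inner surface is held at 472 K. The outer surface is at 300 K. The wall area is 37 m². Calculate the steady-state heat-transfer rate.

Q ≈ 4550 W

Series thermal resistances:
R_cast iron = L/(kA) = 0.0032/(45.7×37) = 1.892×10^-6 K/W
R_mineral wool = L/(kA) = 0.065/(0.0465×37) = 0.03778 K/W
R_aluminium = L/(kA) = 0.001/(216×37) = 1.251×10^-7 K/W
R_total = 0.03778 K/W
Q = ΔT / R_total = 172 / 0.03778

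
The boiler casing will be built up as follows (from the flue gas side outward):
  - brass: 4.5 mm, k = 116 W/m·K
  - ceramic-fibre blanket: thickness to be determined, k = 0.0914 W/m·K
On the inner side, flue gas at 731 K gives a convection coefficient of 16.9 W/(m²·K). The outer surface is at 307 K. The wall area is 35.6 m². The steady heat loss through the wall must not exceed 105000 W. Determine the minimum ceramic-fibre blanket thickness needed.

Thermal resistances in series:
R_inner film = 1/(h_i·A) = 1/(16.9×35.6) = 0.001662 K/W
R_brass = L/(kA) = 0.0045/(116×35.6) = 1.09×10^-6 K/W
Sum of the known resistances R_other = 0.001663 K/W
Required total resistance R_tot = ΔT/Q_allow = 424/105000 = 0.004038 K/W
R_ceramic-fibre blanket = R_tot − R_other = 0.002375 K/W
L = R·k·A = 0.002375×0.0914×35.6

L ≈ 7.73 mm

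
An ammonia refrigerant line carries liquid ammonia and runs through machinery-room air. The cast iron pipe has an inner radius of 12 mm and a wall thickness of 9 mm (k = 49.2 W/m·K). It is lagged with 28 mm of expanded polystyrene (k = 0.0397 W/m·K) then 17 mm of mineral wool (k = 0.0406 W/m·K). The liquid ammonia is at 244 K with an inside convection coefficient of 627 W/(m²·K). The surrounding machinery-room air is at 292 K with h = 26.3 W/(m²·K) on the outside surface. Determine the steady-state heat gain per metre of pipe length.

Radial resistances (cylindrical: R_cond = ln(r_o/r_i)/(2πkL), R_conv = 1/(h·2πrL)):
R_inner film = 1/(h_i·2πr₁L) = 1/(627×2π×0.012×1) = 0.02115 K/W
R_cast iron pipe wall = ln(21/12)/(2π×49.2×1) = 0.00181 K/W
R_expanded polystyrene = ln(49/21)/(2π×0.0397×1) = 3.397 K/W
R_mineral wool = ln(66/49)/(2π×0.0406×1) = 1.168 K/W
R_outer film = 1/(h_o·2πr_oL) = 1/(26.3×2π×0.066×1) = 0.09169 K/W
R_total = 4.679 K/W
Q = ΔT/R_total = 48/4.679

q′ ≈ 10.3 W/m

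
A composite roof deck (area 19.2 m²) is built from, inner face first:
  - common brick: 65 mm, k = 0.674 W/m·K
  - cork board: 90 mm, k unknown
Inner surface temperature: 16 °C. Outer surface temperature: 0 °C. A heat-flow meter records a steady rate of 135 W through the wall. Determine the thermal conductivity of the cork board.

Series thermal resistances:
R_common brick = L/(kA) = 0.065/(0.674×19.2) = 0.005023 K/W
Sum of known resistances R_other = 0.005023 K/W
Total R = ΔT/Q = 16/135 = 0.1185 K/W
R_cork board = R_total − R_other = 0.1135 K/W
k = L/(R·A) = 0.09/(0.1135×19.2)

k ≈ 0.0413 W/(m·K)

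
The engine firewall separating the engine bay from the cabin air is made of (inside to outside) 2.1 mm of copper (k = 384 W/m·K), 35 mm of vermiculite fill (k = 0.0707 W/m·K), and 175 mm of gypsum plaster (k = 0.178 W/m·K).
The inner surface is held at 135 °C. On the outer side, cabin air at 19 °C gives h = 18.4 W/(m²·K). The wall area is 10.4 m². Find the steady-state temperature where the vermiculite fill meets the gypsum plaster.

Treating each layer as a thermal resistance in series:
R_copper = L/(kA) = 0.0021/(384×10.4) = 5.258×10^-7 K/W
R_vermiculite fill = L/(kA) = 0.035/(0.0707×10.4) = 0.0476 K/W
R_gypsum plaster = L/(kA) = 0.175/(0.178×10.4) = 0.09453 K/W
R_outer film = 1/(h_o·A) = 1/(18.4×10.4) = 0.005226 K/W
R_total = 0.1474 K/W;  Q = ΔT/R_total = 116/0.1474 = 787.2 W
T_interface = T_inner − Q·ΣR(inner→interface) = 135 − 787×0.0476

T ≈ 97.5 °C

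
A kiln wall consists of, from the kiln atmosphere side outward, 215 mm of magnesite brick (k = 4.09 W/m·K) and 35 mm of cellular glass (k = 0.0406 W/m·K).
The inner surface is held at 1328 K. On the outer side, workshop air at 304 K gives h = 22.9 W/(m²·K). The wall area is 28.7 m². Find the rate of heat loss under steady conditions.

Treating each layer as a thermal resistance in series:
R_magnesite brick = L/(kA) = 0.215/(4.09×28.7) = 0.001832 K/W
R_cellular glass = L/(kA) = 0.035/(0.0406×28.7) = 0.03004 K/W
R_outer film = 1/(h_o·A) = 1/(22.9×28.7) = 0.001522 K/W
R_total = 0.03339 K/W
Q = ΔT / R_total = 1024 / 0.03339

Q ≈ 30700 W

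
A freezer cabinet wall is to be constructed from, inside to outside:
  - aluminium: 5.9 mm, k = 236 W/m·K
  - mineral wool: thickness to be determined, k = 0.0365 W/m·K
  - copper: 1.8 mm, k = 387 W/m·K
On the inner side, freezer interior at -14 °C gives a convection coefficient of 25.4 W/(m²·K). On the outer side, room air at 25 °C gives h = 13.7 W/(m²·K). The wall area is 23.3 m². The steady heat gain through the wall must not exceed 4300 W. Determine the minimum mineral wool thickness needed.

L ≈ 3.61 mm

Series thermal resistances:
R_inner film = 1/(h_i·A) = 1/(25.4×23.3) = 0.00169 K/W
R_aluminium = L/(kA) = 0.0059/(236×23.3) = 1.073×10^-6 K/W
R_copper = L/(kA) = 0.0018/(387×23.3) = 1.996×10^-7 K/W
R_outer film = 1/(h_o·A) = 1/(13.7×23.3) = 0.003133 K/W
Sum of the known resistances R_other = 0.004824 K/W
Required total resistance R_tot = ΔT/Q_allow = 39/4300 = 0.00907 K/W
R_mineral wool = R_tot − R_other = 0.004246 K/W
L = R·k·A = 0.004246×0.0365×23.3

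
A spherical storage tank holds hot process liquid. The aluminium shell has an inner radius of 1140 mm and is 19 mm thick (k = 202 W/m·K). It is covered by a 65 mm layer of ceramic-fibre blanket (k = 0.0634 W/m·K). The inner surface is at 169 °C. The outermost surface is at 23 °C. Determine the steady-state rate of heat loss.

For a spherical shell R = (1/r₁ − 1/r₂)/(4πk); film R = 1/(h·4πr²). In series:
R_aluminium shell = (1/1.14 − 1/1.159)/(4π×202) = 5.665×10^-6 K/W
R_ceramic-fibre blanket = (1/1.159 − 1/1.224)/(4π×0.0634) = 0.05751 K/W
R_total = 0.05752 K/W
Q = ΔT/R_total = 146/0.05752

Q ≈ 2540 W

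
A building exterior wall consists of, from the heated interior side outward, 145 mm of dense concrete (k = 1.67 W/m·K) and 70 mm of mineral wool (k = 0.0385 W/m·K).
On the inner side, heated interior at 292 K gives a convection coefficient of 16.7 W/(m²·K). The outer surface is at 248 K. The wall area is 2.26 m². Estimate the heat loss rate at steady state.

Q ≈ 50.6 W

Model the wall as resistances in series:
R_inner film = 1/(h_i·A) = 1/(16.7×2.26) = 0.0265 K/W
R_dense concrete = L/(kA) = 0.145/(1.67×2.26) = 0.03842 K/W
R_mineral wool = L/(kA) = 0.07/(0.0385×2.26) = 0.8045 K/W
R_total = 0.8694 K/W
Q = ΔT / R_total = 44 / 0.8694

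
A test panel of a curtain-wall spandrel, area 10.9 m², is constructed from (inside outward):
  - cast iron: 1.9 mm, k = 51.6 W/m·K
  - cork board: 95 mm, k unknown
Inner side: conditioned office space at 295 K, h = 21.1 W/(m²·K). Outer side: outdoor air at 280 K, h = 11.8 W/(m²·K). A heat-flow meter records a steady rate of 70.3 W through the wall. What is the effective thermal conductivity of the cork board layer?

k ≈ 0.0433 W/(m·K)

Thermal resistances in series:
R_inner film = 1/(h_i·A) = 1/(21.1×10.9) = 0.004348 K/W
R_cast iron = L/(kA) = 0.0019/(51.6×10.9) = 3.378×10^-6 K/W
R_outer film = 1/(h_o·A) = 1/(11.8×10.9) = 0.007775 K/W
Sum of known resistances R_other = 0.01213 K/W
Total R = ΔT/Q = 15/70.3 = 0.2134 K/W
R_cork board = R_total − R_other = 0.2012 K/W
k = L/(R·A) = 0.095/(0.2012×10.9)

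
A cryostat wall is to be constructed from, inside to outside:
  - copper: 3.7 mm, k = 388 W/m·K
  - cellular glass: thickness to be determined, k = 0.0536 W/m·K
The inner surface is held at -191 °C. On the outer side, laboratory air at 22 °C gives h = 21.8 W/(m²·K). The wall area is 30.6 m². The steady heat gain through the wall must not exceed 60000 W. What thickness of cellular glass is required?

L ≈ 3.36 mm

Using the resistance-network approach (series):
R_copper = L/(kA) = 0.0037/(388×30.6) = 3.116×10^-7 K/W
R_outer film = 1/(h_o·A) = 1/(21.8×30.6) = 0.001499 K/W
Sum of the known resistances R_other = 0.001499 K/W
Required total resistance R_tot = ΔT/Q_allow = 213/60000 = 0.00355 K/W
R_cellular glass = R_tot − R_other = 0.002051 K/W
L = R·k·A = 0.002051×0.0536×30.6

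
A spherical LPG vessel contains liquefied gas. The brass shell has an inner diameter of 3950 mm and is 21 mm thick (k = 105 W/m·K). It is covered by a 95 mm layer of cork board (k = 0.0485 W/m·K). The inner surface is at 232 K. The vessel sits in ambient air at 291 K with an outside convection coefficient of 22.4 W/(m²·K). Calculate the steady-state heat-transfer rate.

Q ≈ 1550 W

Each spherical layer contributes R = (1/r_i − 1/r_o)/(4πk):
R_brass shell = (1/1.975 − 1/1.996)/(4π×105) = 4.037×10^-6 K/W
R_cork board = (1/1.996 − 1/2.091)/(4π×0.0485) = 0.03735 K/W
R_outer film = 1/(h·4πr_o²) = 1/(22.4×4π×2.091²) = 8.125×10^-4 K/W
R_total = 0.03816 K/W
Q = ΔT/R_total = 59/0.03816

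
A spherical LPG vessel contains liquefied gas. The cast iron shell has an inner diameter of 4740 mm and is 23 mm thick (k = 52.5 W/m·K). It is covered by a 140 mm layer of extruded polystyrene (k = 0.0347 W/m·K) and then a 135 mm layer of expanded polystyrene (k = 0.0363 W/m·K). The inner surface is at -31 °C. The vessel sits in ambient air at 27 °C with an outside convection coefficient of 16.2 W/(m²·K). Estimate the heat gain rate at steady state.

Q ≈ 595 W

Spherical conduction: R = (1/r_in − 1/r_out)/(4πk) per layer; series-sum.
R_cast iron shell = (1/2.37 − 1/2.393)/(4π×52.5) = 6.147×10^-6 K/W
R_extruded polystyrene = (1/2.393 − 1/2.533)/(4π×0.0347) = 0.05297 K/W
R_expanded polystyrene = (1/2.533 − 1/2.668)/(4π×0.0363) = 0.04379 K/W
R_outer film = 1/(h·4πr_o²) = 1/(16.2×4π×2.668²) = 6.901×10^-4 K/W
R_total = 0.09746 K/W
Q = ΔT/R_total = 58/0.09746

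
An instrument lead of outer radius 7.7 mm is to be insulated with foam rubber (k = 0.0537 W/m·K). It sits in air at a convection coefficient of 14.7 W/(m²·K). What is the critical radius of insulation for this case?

r_cr ≈ 3.65 mm

For a cylinder r_cr = k/h = 0.0537/14.7
r_cr = 3.65 mm; since the bare radius (7.7 mm) is above r_cr, any added insulation will reduce heat loss.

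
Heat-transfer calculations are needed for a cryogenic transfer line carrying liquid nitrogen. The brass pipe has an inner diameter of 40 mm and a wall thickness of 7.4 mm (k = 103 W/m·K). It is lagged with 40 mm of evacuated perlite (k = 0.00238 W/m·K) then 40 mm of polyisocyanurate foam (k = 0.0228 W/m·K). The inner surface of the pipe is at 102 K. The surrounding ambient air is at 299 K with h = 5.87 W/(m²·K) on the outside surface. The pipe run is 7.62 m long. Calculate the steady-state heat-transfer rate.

Q ≈ 23.6 W

For a radial system each layer contributes R = ln(r_out/r_in)/(2πkL); films add R = 1/(hA).
R_brass pipe wall = ln(27.4/20)/(2π×103×7.62) = 6.384×10^-5 K/W
R_evacuated perlite = ln(67.4/27.4)/(2π×0.00238×7.62) = 7.899 K/W
R_polyisocyanurate foam = ln(107.4/67.4)/(2π×0.0228×7.62) = 0.4268 K/W
R_outer film = 1/(h_o·2πr_oL) = 1/(5.87×2π×0.1074×7.62) = 0.03313 K/W
R_total = 8.359 K/W
Q = ΔT/R_total = 197/8.359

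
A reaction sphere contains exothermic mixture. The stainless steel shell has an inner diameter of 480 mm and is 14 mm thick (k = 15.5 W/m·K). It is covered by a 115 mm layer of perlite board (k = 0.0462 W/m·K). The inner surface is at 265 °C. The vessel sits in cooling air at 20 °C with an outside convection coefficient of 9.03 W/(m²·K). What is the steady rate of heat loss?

Spherical conduction: R = (1/r_in − 1/r_out)/(4πk) per layer; series-sum.
R_stainless steel shell = (1/0.24 − 1/0.254)/(4π×15.5) = 0.001179 K/W
R_perlite board = (1/0.254 − 1/0.369)/(4π×0.0462) = 2.113 K/W
R_outer film = 1/(h·4πr_o²) = 1/(9.03×4π×0.369²) = 0.06472 K/W
R_total = 2.179 K/W
Q = ΔT/R_total = 245/2.179

Q ≈ 112 W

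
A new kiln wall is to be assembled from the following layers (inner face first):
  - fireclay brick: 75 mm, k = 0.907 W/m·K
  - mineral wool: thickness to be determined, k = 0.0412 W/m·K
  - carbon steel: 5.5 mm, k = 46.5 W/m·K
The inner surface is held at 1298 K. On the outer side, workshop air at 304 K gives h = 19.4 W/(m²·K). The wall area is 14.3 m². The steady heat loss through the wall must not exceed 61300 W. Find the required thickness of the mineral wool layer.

L ≈ 4.02 mm

Treating each layer as a thermal resistance in series:
R_fireclay brick = L/(kA) = 0.075/(0.907×14.3) = 0.005783 K/W
R_carbon steel = L/(kA) = 0.0055/(46.5×14.3) = 8.271×10^-6 K/W
R_outer film = 1/(h_o·A) = 1/(19.4×14.3) = 0.003605 K/W
Sum of the known resistances R_other = 0.009395 K/W
Required total resistance R_tot = ΔT/Q_allow = 994/61300 = 0.01622 K/W
R_mineral wool = R_tot − R_other = 0.00682 K/W
L = R·k·A = 0.00682×0.0412×14.3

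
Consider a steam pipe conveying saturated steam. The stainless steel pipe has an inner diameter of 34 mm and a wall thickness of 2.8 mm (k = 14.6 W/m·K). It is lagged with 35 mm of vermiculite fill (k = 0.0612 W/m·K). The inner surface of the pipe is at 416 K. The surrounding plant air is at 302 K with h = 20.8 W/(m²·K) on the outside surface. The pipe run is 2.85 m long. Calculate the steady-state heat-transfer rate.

Radial resistances (cylindrical: R_cond = ln(r_o/r_i)/(2πkL), R_conv = 1/(h·2πrL)):
R_stainless steel pipe wall = ln(19.8/17)/(2π×14.6×2.85) = 5.832×10^-4 K/W
R_vermiculite fill = ln(54.8/19.8)/(2π×0.0612×2.85) = 0.9289 K/W
R_outer film = 1/(h_o·2πr_oL) = 1/(20.8×2π×0.0548×2.85) = 0.04899 K/W
R_total = 0.9785 K/W
Q = ΔT/R_total = 114/0.9785

Q ≈ 117 W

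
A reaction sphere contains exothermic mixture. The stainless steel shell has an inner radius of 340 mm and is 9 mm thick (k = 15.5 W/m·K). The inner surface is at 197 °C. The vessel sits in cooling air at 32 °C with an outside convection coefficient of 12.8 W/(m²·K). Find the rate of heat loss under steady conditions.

Q ≈ 3210 W

Radial (spherical) resistances in series:
R_stainless steel shell = (1/0.34 − 1/0.349)/(4π×15.5) = 3.894×10^-4 K/W
R_outer film = 1/(h·4πr_o²) = 1/(12.8×4π×0.349²) = 0.05104 K/W
R_total = 0.05143 K/W
Q = ΔT/R_total = 165/0.05143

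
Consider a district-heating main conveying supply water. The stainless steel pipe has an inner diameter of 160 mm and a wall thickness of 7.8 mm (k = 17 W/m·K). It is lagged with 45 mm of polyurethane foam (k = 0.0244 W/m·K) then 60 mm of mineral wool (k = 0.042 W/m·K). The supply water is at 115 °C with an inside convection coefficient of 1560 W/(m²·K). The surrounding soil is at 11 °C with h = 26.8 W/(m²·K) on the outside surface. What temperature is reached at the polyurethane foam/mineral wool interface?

Cylindrical conduction, so R = ln(r₂/r₁)/(2πkL) per layer, in series:
R_inner film = 1/(h_i·2πr₁L) = 1/(1560×2π×0.08×1) = 0.001275 K/W
R_stainless steel pipe wall = ln(87.8/80)/(2π×17×1) = 8.71×10^-4 K/W
R_polyurethane foam = ln(132.8/87.8)/(2π×0.0244×1) = 2.699 K/W
R_mineral wool = ln(192.8/132.8)/(2π×0.042×1) = 1.413 K/W
R_outer film = 1/(h_o·2πr_oL) = 1/(26.8×2π×0.1928×1) = 0.0308 K/W
R_total = 4.145 K/W
Q = ΔT/R_total = 104/4.145
Q = 25.1 W/m
T_interface = T_inner − Q·ΣR(inner→interface) = 115 − 25.1×2.701

T ≈ 47.2 °C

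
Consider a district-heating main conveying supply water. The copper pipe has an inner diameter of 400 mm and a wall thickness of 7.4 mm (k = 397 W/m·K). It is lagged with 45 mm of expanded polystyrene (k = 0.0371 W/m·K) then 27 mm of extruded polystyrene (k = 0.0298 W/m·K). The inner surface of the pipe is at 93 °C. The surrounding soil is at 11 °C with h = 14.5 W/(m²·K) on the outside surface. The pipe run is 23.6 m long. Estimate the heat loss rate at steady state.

Q ≈ 1360 W

Per-layer cylindrical resistances, series-summed:
R_copper pipe wall = ln(207.4/200)/(2π×397×23.6) = 6.172×10^-7 K/W
R_expanded polystyrene = ln(252.4/207.4)/(2π×0.0371×23.6) = 0.03569 K/W
R_extruded polystyrene = ln(279.4/252.4)/(2π×0.0298×23.6) = 0.023 K/W
R_outer film = 1/(h_o·2πr_oL) = 1/(14.5×2π×0.2794×23.6) = 0.001665 K/W
R_total = 0.06036 K/W
Q = ΔT/R_total = 82/0.06036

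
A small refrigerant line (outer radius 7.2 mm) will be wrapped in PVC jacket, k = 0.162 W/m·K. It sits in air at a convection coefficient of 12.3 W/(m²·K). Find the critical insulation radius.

For a cylinder r_cr = k/h = 0.162/12.3
r_cr = 13.2 mm; since the bare radius (7.2 mm) is below r_cr, adding a thin layer of insulation will *increase* heat loss.

r_cr ≈ 13.2 mm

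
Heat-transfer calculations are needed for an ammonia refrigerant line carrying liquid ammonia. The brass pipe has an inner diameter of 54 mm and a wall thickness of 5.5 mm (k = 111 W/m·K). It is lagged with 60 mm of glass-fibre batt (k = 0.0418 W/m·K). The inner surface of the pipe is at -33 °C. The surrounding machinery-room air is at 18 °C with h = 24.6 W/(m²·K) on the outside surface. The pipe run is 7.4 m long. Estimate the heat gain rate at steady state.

Q ≈ 93.1 W

Radial resistances (cylindrical: R_cond = ln(r_o/r_i)/(2πkL), R_conv = 1/(h·2πrL)):
R_brass pipe wall = ln(32.5/27)/(2π×111×7.4) = 3.592×10^-5 K/W
R_glass-fibre batt = ln(92.5/32.5)/(2π×0.0418×7.4) = 0.5382 K/W
R_outer film = 1/(h_o·2πr_oL) = 1/(24.6×2π×0.0925×7.4) = 0.009452 K/W
R_total = 0.5477 K/W
Q = ΔT/R_total = 51/0.5477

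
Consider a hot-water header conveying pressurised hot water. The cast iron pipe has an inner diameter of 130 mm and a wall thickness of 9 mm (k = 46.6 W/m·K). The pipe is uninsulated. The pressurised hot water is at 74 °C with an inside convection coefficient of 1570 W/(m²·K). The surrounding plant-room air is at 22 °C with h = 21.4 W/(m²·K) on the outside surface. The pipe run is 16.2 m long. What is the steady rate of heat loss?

Q ≈ 8220 W

For a radial system each layer contributes R = ln(r_out/r_in)/(2πkL); films add R = 1/(hA).
R_inner film = 1/(h_i·2πr₁L) = 1/(1570×2π×0.065×16.2) = 9.627×10^-5 K/W
R_cast iron pipe wall = ln(74/65)/(2π×46.6×16.2) = 2.734×10^-5 K/W
R_outer film = 1/(h_o·2πr_oL) = 1/(21.4×2π×0.074×16.2) = 0.006204 K/W
R_total = 0.006327 K/W
Q = ΔT/R_total = 52/0.006327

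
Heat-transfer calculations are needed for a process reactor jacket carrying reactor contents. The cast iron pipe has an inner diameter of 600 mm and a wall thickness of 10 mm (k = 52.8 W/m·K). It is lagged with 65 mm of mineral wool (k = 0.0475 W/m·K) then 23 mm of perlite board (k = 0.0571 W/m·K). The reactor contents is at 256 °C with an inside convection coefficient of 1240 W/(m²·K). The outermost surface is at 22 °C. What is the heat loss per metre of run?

q′ ≈ 291 W/m

Per-layer cylindrical resistances, series-summed:
R_inner film = 1/(h_i·2πr₁L) = 1/(1240×2π×0.3×1) = 4.278×10^-4 K/W
R_cast iron pipe wall = ln(310/300)/(2π×52.8×1) = 9.884×10^-5 K/W
R_mineral wool = ln(375/310)/(2π×0.0475×1) = 0.6378 K/W
R_perlite board = ln(398/375)/(2π×0.0571×1) = 0.1659 K/W
R_total = 0.8042 K/W
Q = ΔT/R_total = 234/0.8042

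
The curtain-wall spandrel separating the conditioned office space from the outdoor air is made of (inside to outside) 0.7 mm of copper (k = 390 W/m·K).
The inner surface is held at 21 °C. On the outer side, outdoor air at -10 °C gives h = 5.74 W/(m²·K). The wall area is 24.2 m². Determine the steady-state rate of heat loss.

Q ≈ 4310 W

Model the wall as resistances in series:
R_copper = L/(kA) = 0.0007/(390×24.2) = 7.417×10^-8 K/W
R_outer film = 1/(h_o·A) = 1/(5.74×24.2) = 0.007199 K/W
R_total = 0.007199 K/W
Q = ΔT / R_total = 31 / 0.007199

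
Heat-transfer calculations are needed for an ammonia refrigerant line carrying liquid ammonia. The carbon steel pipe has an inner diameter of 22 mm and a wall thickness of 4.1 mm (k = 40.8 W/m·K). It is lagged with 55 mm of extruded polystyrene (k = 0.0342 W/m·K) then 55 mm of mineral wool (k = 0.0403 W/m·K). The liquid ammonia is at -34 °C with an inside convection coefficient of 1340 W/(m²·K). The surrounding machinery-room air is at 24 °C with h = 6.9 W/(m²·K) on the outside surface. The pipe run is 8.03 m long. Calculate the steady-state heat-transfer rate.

Per-layer cylindrical resistances, series-summed:
R_inner film = 1/(h_i·2πr₁L) = 1/(1340×2π×0.011×8.03) = 0.001345 K/W
R_carbon steel pipe wall = ln(15.1/11)/(2π×40.8×8.03) = 1.539×10^-4 K/W
R_extruded polystyrene = ln(70.1/15.1)/(2π×0.0342×8.03) = 0.8897 K/W
R_mineral wool = ln(125.1/70.1)/(2π×0.0403×8.03) = 0.2849 K/W
R_outer film = 1/(h_o·2πr_oL) = 1/(6.9×2π×0.1251×8.03) = 0.02296 K/W
R_total = 1.199 K/W
Q = ΔT/R_total = 58/1.199

Q ≈ 48.4 W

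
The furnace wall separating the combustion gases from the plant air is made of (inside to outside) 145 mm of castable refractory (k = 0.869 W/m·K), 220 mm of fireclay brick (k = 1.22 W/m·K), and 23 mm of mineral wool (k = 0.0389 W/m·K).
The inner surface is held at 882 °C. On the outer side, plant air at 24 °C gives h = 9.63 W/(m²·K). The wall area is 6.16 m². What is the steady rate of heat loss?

Q ≈ 5070 W

Using the resistance-network approach (series):
R_castable refractory = L/(kA) = 0.145/(0.869×6.16) = 0.02709 K/W
R_fireclay brick = L/(kA) = 0.22/(1.22×6.16) = 0.02927 K/W
R_mineral wool = L/(kA) = 0.023/(0.0389×6.16) = 0.09598 K/W
R_outer film = 1/(h_o·A) = 1/(9.63×6.16) = 0.01686 K/W
R_total = 0.1692 K/W
Q = ΔT / R_total = 858 / 0.1692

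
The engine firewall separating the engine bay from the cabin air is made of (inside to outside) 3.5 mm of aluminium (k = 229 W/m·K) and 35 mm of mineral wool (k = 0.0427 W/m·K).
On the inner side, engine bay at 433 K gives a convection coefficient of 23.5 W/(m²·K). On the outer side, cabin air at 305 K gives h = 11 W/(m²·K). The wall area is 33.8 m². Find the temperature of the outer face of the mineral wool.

Using the resistance-network approach (series):
R_inner film = 1/(h_i·A) = 1/(23.5×33.8) = 0.001259 K/W
R_aluminium = L/(kA) = 0.0035/(229×33.8) = 4.522×10^-7 K/W
R_mineral wool = L/(kA) = 0.035/(0.0427×33.8) = 0.02425 K/W
R_outer film = 1/(h_o·A) = 1/(11×33.8) = 0.00269 K/W
R_total = 0.0282 K/W;  Q = ΔT/R_total = 128/0.0282 = 4539 W
T_interface = T_inner − Q·ΣR(inner→interface) = 433 − 4540×0.02551

T ≈ 317 K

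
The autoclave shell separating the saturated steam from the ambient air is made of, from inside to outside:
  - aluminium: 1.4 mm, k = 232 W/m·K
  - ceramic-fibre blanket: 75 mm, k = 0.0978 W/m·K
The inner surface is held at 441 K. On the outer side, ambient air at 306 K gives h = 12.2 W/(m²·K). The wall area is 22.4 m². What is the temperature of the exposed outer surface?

T ≈ 319 K

Thermal resistances in series:
R_aluminium = L/(kA) = 0.0014/(232×22.4) = 2.694×10^-7 K/W
R_ceramic-fibre blanket = L/(kA) = 0.075/(0.0978×22.4) = 0.03424 K/W
R_outer film = 1/(h_o·A) = 1/(12.2×22.4) = 0.003659 K/W
R_total = 0.03789 K/W;  Q = ΔT/R_total = 135/0.03789 = 3562 W
T_interface = T_inner − Q·ΣR(inner→interface) = 441 − 3560×0.03424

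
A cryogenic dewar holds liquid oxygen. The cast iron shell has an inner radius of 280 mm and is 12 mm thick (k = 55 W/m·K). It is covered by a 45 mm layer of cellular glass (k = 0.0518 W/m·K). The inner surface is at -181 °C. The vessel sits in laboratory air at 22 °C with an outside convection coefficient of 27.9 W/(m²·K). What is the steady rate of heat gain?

Q ≈ 279 W

For a spherical shell R = (1/r₁ − 1/r₂)/(4πk); film R = 1/(h·4πr²). In series:
R_cast iron shell = (1/0.28 − 1/0.292)/(4π×55) = 2.124×10^-4 K/W
R_cellular glass = (1/0.292 − 1/0.337)/(4π×0.0518) = 0.7025 K/W
R_outer film = 1/(h·4πr_o²) = 1/(27.9×4π×0.337²) = 0.02511 K/W
R_total = 0.7278 K/W
Q = ΔT/R_total = 203/0.7278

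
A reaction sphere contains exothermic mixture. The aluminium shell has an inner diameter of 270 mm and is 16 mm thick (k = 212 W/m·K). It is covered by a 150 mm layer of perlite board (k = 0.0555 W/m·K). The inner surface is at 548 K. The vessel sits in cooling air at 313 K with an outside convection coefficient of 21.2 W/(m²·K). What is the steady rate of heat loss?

For a spherical shell R = (1/r₁ − 1/r₂)/(4πk); film R = 1/(h·4πr²). In series:
R_aluminium shell = (1/0.135 − 1/0.151)/(4π×212) = 2.946×10^-4 K/W
R_perlite board = (1/0.151 − 1/0.301)/(4π×0.0555) = 4.732 K/W
R_outer film = 1/(h·4πr_o²) = 1/(21.2×4π×0.301²) = 0.04143 K/W
R_total = 4.774 K/W
Q = ΔT/R_total = 235/4.774

Q ≈ 49.2 W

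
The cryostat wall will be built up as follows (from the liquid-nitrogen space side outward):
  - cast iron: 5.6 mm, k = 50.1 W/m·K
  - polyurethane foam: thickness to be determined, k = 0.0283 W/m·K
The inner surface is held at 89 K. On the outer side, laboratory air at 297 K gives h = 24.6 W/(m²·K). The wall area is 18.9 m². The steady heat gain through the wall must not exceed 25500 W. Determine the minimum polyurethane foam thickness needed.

Thermal resistances in series:
R_cast iron = L/(kA) = 0.0056/(50.1×18.9) = 5.914×10^-6 K/W
R_outer film = 1/(h_o·A) = 1/(24.6×18.9) = 0.002151 K/W
Sum of the known resistances R_other = 0.002157 K/W
Required total resistance R_tot = ΔT/Q_allow = 208/25500 = 0.008157 K/W
R_polyurethane foam = R_tot − R_other = 0.006 K/W
L = R·k·A = 0.006×0.0283×18.9

L ≈ 3.21 mm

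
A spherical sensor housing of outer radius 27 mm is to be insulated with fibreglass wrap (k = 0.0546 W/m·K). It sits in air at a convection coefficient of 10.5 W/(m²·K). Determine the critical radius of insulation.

r_cr ≈ 10.4 mm

For a sphere r_cr = 2k/h = 2×0.0546/10.5
r_cr = 10.4 mm; since the bare radius (27 mm) is above r_cr, any added insulation will reduce heat loss.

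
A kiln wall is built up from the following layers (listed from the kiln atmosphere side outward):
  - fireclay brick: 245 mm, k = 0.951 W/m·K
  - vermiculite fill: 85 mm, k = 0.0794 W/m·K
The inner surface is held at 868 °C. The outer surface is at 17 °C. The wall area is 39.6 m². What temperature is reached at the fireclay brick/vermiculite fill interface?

Using the resistance-network approach (series):
R_fireclay brick = L/(kA) = 0.245/(0.951×39.6) = 0.006506 K/W
R_vermiculite fill = L/(kA) = 0.085/(0.0794×39.6) = 0.02703 K/W
R_total = 0.03354 K/W;  Q = ΔT/R_total = 851/0.03354 = 25370 W
T_interface = T_inner − Q·ΣR(inner→interface) = 868 − 25400×0.006506

T ≈ 703 °C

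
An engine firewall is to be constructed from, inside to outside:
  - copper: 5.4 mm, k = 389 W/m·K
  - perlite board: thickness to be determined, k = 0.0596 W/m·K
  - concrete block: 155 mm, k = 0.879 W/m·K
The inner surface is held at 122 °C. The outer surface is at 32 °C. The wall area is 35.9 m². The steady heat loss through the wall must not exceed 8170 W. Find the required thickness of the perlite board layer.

L ≈ 13.1 mm

Thermal resistances in series:
R_copper = L/(kA) = 0.0054/(389×35.9) = 3.867×10^-7 K/W
R_concrete block = L/(kA) = 0.155/(0.879×35.9) = 0.004912 K/W
Sum of the known resistances R_other = 0.004912 K/W
Required total resistance R_tot = ΔT/Q_allow = 90/8170 = 0.01102 K/W
R_perlite board = R_tot − R_other = 0.006104 K/W
L = R·k·A = 0.006104×0.0596×35.9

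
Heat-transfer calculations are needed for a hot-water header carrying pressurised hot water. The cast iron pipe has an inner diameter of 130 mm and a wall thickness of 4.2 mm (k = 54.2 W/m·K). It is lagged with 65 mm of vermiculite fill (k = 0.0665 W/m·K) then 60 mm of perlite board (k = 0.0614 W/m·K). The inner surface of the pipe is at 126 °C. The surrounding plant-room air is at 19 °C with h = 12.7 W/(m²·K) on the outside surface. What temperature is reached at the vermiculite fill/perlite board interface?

T ≈ 61 °C

For a radial system each layer contributes R = ln(r_out/r_in)/(2πkL); films add R = 1/(hA).
R_cast iron pipe wall = ln(69.2/65)/(2π×54.2×1) = 1.839×10^-4 K/W
R_vermiculite fill = ln(134.2/69.2)/(2π×0.0665×1) = 1.585 K/W
R_perlite board = ln(194.2/134.2)/(2π×0.0614×1) = 0.9579 K/W
R_outer film = 1/(h_o·2πr_oL) = 1/(12.7×2π×0.1942×1) = 0.06453 K/W
R_total = 2.608 K/W
Q = ΔT/R_total = 107/2.608
Q = 41 W/m
T_interface = T_inner − Q·ΣR(inner→interface) = 126 − 41×1.585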